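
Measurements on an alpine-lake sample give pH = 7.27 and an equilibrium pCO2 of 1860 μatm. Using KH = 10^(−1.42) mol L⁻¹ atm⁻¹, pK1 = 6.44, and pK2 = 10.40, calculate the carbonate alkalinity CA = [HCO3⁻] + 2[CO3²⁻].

[CO2*] = KH · pCO2 = 10^(−1.42) × 1860×10^-6 = 7.072×10^-5 mol/L
α₀ = 1/(1 + K1/[H⁺] + K1K2/[H⁺]²) = 1/(1 + 10^+0.83 + 10^-2.30) = 0.1288
DIC = [CO2*]/α₀ = 7.072×10^-5 / 0.1288 = 0.5492 mmol/L
CA = (α₁ + 2α₂)·DIC = (0.8706 + 2×0.0006454) × 0.5492 = 0.479 mmol/L

CA = 0.479 mmol/L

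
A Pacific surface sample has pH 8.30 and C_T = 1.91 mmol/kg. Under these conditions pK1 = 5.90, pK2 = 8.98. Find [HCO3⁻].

[HCO3⁻] = 1.57 mmol/kg

α₁ = 1 / (1 + [H⁺]/K1 + K2/[H⁺]) = 1 / (1 + 10^-2.40 + 10^-0.68)
   = 1 / (1 + 0.0039811 + 0.20893) = 1/1.2129 = 0.8245
[HCO3⁻] = α₁ × DIC = 0.8245 × 1.91 = 1.57 mmol/kg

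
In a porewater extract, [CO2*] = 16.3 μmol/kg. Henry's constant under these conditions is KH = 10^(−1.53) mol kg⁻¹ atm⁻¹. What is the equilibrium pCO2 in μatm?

pCO2 = 552 μatm

KH = 10^(−1.53) = 2.951×10^-2 mol kg⁻¹ atm⁻¹
pCO2 = [CO2*]/KH = 16.3×10^-6 / 2.951×10^-2 = 5.52×10^-4 atm = 552 μatm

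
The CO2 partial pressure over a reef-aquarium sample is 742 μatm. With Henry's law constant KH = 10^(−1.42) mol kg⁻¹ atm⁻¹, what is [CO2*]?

[CO2*] = 28.2 μmol/kg

KH = 10^(−1.42) = 3.802×10^-2 mol kg⁻¹ atm⁻¹
[CO2*] = KH · pCO2 = 3.802×10^-2 × 742×10^-6 atm = 2.82×10^-5 mol/kg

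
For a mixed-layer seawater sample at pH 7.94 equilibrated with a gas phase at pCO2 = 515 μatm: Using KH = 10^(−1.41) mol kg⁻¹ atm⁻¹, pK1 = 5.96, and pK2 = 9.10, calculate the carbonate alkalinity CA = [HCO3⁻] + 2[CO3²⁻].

[CO2*] = KH · pCO2 = 10^(−1.41) × 515×10^-6 = 2.004×10^-5 mol/kg
α₀ = 1/(1 + K1/[H⁺] + K1K2/[H⁺]²) = 1/(1 + 10^+1.98 + 10^+0.82) = 0.009699
DIC = [CO2*]/α₀ = 2.004×10^-5 / 0.009699 = 2.066 mmol/kg
CA = (α₁ + 2α₂)·DIC = (0.9262 + 2×0.06408) × 2.066 = 2.18 mmol/kg

CA = 2.18 mmol/kg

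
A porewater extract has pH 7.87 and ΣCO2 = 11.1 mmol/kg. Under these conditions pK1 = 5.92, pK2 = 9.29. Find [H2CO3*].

α₀ = 1 / (1 + K1/[H⁺] + K1K2/[H⁺]²) = 1 / (1 + 10^+1.95 + 10^+0.53)
   = 1 / (1 + 89.125 + 3.3884) = 1/93.514 = 0.01069
[CO2*] = α₀ × DIC = 0.01069 × 11.1 = 0.119 mmol/kg

[CO2*] = 0.119 mmol/kg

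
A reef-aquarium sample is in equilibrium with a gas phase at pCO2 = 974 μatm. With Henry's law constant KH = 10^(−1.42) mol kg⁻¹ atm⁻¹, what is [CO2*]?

KH = 10^(−1.42) = 3.802×10^-2 mol kg⁻¹ atm⁻¹
[CO2*] = KH · pCO2 = 3.802×10^-2 × 974×10^-6 atm = 3.70×10^-5 mol/kg

[CO2*] = 37.0 μmol/kg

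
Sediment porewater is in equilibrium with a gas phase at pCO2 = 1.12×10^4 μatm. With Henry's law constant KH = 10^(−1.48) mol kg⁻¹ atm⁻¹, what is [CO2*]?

KH = 10^(−1.48) = 3.311×10^-2 mol kg⁻¹ atm⁻¹
[CO2*] = KH · pCO2 = 3.311×10^-2 × 1.12×10^4×10^-6 atm = 3.71×10^-4 mol/kg

[CO2*] = 371 μmol/kg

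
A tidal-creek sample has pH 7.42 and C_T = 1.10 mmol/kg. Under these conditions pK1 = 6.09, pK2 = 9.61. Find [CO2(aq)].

[CO2*] = 0.0489 mmol/kg

α₀ = 1 / (1 + K1/[H⁺] + K1K2/[H⁺]²) = 1 / (1 + 10^+1.33 + 10^-0.86)
   = 1 / (1 + 21.380 + 0.13804) = 1/22.518 = 0.04441
[CO2*] = α₀ × DIC = 0.04441 × 1.10 = 0.0489 mmol/kg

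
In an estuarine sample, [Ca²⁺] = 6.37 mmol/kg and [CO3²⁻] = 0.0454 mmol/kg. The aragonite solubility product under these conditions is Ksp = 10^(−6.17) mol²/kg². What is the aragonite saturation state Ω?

Ω = 0.428

Ksp = 10^(−6.17) = 6.761×10^-7
Ω = [Ca²⁺][CO3²⁻]/Ksp = (6.37×10^-3)(0.0454×10^-3) / 6.761×10^-7 = 0.428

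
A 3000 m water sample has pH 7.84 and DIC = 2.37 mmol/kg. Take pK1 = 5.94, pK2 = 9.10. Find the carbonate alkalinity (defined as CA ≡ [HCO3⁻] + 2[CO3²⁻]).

CA = 2.46 mmol/kg

CA = [HCO3⁻] + 2[CO3²⁻] = (α₁ + 2α₂)·DIC
At pH 7.84: [H⁺]/K1 = 10^-1.90 = 0.012589, K2/[H⁺] = 10^-1.26 = 0.054954
α₁ = 1/(1 + 0.012589 + 0.054954) = 1/1.0675 = 0.9367; α₂ = α₁·K2/[H⁺] = 0.05148
α₁ + 2α₂ = 1.0397
CA = 1.0397 × 2.37 = 2.46 mmol/kg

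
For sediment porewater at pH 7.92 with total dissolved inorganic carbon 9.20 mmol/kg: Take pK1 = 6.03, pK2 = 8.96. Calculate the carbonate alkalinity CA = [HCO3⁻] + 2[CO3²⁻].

CA = [HCO3⁻] + 2[CO3²⁻] = (α₁ + 2α₂)·DIC
At pH 7.92: [H⁺]/K1 = 10^-1.89 = 0.012882, K2/[H⁺] = 10^-1.04 = 0.091201
α₁ = 1/(1 + 0.012882 + 0.091201) = 1/1.1041 = 0.9057; α₂ = α₁·K2/[H⁺] = 0.08260
α₁ + 2α₂ = 1.0709
CA = 1.0709 × 9.20 = 9.85 mmol/kg

CA = 9.85 mmol/kg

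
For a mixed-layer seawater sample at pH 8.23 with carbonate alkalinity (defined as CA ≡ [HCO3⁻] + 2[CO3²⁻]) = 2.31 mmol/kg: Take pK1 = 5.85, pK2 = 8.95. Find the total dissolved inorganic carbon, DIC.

CA = [HCO3⁻] + 2[CO3²⁻] = (α₁ + 2α₂)·DIC
At pH 8.23: [H⁺]/K1 = 10^-2.38 = 0.0041687, K2/[H⁺] = 10^-0.72 = 0.19055
α₁ = 1/(1 + 0.0041687 + 0.19055) = 1/1.1947 = 0.8370; α₂ = α₁·K2/[H⁺] = 0.1595
α₁ + 2α₂ = 1.1560
DIC = CA / (α₁ + 2α₂) = 2.31 / 1.1560 = 2.00 mmol/kg

DIC = 2.00 mmol/kg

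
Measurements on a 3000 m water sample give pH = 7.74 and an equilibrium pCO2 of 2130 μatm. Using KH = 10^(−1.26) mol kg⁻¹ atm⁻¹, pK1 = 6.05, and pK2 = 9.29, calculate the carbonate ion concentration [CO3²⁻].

[CO2*] = KH · pCO2 = 10^(−1.26) × 2130×10^-6 = 1.171×10^-4 mol/kg
α₀ = 1/(1 + K1/[H⁺] + K1K2/[H⁺]²) = 1/(1 + 10^+1.69 + 10^+0.14) = 0.01947
DIC = [CO2*]/α₀ = 1.171×10^-4 / 0.01947 = 6.012 mmol/kg
[CO3²⁻] = α₂·DIC; α₂ = 0.02688, so [CO3²⁻] = 0.02688 × 6.012 = 0.162 mmol/kg

[CO3²⁻] = 0.162 mmol/kg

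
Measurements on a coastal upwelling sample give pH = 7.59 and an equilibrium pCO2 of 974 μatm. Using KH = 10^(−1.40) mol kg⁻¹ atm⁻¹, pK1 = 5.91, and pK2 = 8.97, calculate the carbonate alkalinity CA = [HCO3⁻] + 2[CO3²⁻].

CA = 2.01 mmol/kg

[CO2*] = KH · pCO2 = 10^(−1.40) × 974×10^-6 = 3.878×10^-5 mol/kg
α₀ = 1/(1 + K1/[H⁺] + K1K2/[H⁺]²) = 1/(1 + 10^+1.68 + 10^+0.30) = 0.01966
DIC = [CO2*]/α₀ = 3.878×10^-5 / 0.01966 = 1.972 mmol/kg
CA = (α₁ + 2α₂)·DIC = (0.9411 + 2×0.03923) × 1.972 = 2.01 mmol/kg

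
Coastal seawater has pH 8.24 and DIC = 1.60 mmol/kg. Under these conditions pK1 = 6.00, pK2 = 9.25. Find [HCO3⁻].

[HCO3⁻] = 1.45 mmol/kg

α₁ = 1 / (1 + [H⁺]/K1 + K2/[H⁺]) = 1 / (1 + 10^-2.24 + 10^-1.01)
   = 1 / (1 + 0.0057544 + 0.097724) = 1/1.1035 = 0.9062
[HCO3⁻] = α₁ × DIC = 0.9062 × 1.60 = 1.45 mmol/kg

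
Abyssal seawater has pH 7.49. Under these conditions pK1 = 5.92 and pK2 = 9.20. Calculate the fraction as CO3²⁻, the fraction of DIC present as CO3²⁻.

α₂ = 1 / (1 + [H⁺]/K2 + [H⁺]²/(K1K2)) = 1 / (1 + 10^+1.71 + 10^+0.14)
   = 1 / (1 + 51.286 + 1.3804) = 1/53.667 = 0.01863

α₂ = 0.0186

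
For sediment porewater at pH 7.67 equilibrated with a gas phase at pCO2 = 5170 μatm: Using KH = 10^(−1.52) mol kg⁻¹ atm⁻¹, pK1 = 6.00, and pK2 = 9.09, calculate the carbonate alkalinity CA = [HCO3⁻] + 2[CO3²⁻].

[CO2*] = KH · pCO2 = 10^(−1.52) × 5170×10^-6 = 1.561×10^-4 mol/kg
α₀ = 1/(1 + K1/[H⁺] + K1K2/[H⁺]²) = 1/(1 + 10^+1.67 + 10^+0.25) = 0.02018
DIC = [CO2*]/α₀ = 1.561×10^-4 / 0.02018 = 7.737 mmol/kg
CA = (α₁ + 2α₂)·DIC = (0.9439 + 2×0.03589) × 7.737 = 7.86 mmol/kg

CA = 7.86 mmol/kg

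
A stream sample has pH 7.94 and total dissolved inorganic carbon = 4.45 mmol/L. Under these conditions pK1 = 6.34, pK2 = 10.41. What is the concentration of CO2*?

α₀ = 1 / (1 + K1/[H⁺] + K1K2/[H⁺]²) = 1 / (1 + 10^+1.60 + 10^-0.87)
   = 1 / (1 + 39.811 + 0.13490) = 1/40.946 = 0.02442
[CO2*] = α₀ × DIC = 0.02442 × 4.45 = 0.109 mmol/L

[CO2*] = 0.109 mmol/L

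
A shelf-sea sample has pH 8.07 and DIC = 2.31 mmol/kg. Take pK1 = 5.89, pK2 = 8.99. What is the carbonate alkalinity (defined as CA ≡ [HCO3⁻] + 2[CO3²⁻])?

CA = [HCO3⁻] + 2[CO3²⁻] = (α₁ + 2α₂)·DIC
At pH 8.07: [H⁺]/K1 = 10^-2.18 = 0.0066069, K2/[H⁺] = 10^-0.92 = 0.12023
α₁ = 1/(1 + 0.0066069 + 0.12023) = 1/1.1268 = 0.8874; α₂ = α₁·K2/[H⁺] = 0.1067
α₁ + 2α₂ = 1.1008
CA = 1.1008 × 2.31 = 2.54 mmol/kg

CA = 2.54 mmol/kg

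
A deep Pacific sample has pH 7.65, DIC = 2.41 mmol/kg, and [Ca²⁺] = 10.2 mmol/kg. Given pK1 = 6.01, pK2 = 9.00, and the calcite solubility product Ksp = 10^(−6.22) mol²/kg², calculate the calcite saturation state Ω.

α₂ = 1 / (1 + [H⁺]/K2 + [H⁺]²/(K1K2)) = 1 / (1 + 10^+1.35 + 10^-0.29)
   = 1 / (1 + 22.387 + 0.51286) = 1/23.900 = 0.04184
[CO3²⁻] = α₂ × DIC = 0.04184 × 2.41 = 0.1008 mmol/kg
Ksp = 10^(−6.22) = 6.026×10^-7
Ω = [Ca²⁺][CO3²⁻]/Ksp = (10.2×10^-3)(1.008×10^-4) / 6.026×10^-7 = 1.71

Ω = 1.71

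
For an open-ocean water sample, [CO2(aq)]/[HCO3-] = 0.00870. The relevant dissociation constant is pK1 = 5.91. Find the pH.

pH = 7.97

From K1 = [H⁺][HCO3-]/[CO2(aq)]:  pH = pK1 − log₁₀([CO2(aq)]/[HCO3-])
log₁₀(0.00870) = -2.060
pH = 5.91 − (-2.060) = 7.97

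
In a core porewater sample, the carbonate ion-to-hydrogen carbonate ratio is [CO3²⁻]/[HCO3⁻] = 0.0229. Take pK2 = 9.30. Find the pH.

pH = 7.66

From K2 = [H⁺][CO3²⁻]/[HCO3⁻]:  pH = pK2 + log₁₀([CO3²⁻]/[HCO3⁻])
log₁₀(0.0229) = -1.640
pH = 9.30 + (-1.640) = 7.66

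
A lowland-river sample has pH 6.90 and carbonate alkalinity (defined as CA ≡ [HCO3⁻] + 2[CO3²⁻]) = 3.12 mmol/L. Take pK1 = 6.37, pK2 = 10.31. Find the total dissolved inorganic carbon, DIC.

CA = [HCO3⁻] + 2[CO3²⁻] = (α₁ + 2α₂)·DIC
At pH 6.90: [H⁺]/K1 = 10^-0.53 = 0.29512, K2/[H⁺] = 10^-3.41 = 0.00038905
α₁ = 1/(1 + 0.29512 + 0.00038905) = 1/1.2955 = 0.7719; α₂ = α₁·K2/[H⁺] = 0.0003003
α₁ + 2α₂ = 0.7725
DIC = CA / (α₁ + 2α₂) = 3.12 / 0.7725 = 4.04 mmol/L

DIC = 4.04 mmol/L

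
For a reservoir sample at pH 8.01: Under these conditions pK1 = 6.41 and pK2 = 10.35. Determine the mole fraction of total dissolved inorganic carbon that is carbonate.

α₂ = 0.00444

α₂ = 1 / (1 + [H⁺]/K2 + [H⁺]²/(K1K2)) = 1 / (1 + 10^+2.34 + 10^+0.74)
   = 1 / (1 + 218.78 + 5.4954) = 1/225.27 = 0.004439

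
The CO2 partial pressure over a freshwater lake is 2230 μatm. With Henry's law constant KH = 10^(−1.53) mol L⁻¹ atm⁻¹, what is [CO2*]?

[CO2*] = 65.8 μmol/L

KH = 10^(−1.53) = 2.951×10^-2 mol L⁻¹ atm⁻¹
[CO2*] = KH · pCO2 = 2.951×10^-2 × 2230×10^-6 atm = 6.58×10^-5 mol/L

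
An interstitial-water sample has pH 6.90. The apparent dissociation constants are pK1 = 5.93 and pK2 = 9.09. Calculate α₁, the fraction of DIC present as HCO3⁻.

α₁ = 1 / (1 + [H⁺]/K1 + K2/[H⁺]) = 1 / (1 + 10^-0.97 + 10^-2.19)
   = 1 / (1 + 0.10715 + 0.0064565) = 1/1.1136 = 0.8980

α₁ = 0.898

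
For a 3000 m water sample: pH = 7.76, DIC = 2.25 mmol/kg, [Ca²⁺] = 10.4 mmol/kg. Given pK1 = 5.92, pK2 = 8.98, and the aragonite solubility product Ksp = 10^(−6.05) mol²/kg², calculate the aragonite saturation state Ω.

α₂ = 1 / (1 + [H⁺]/K2 + [H⁺]²/(K1K2)) = 1 / (1 + 10^+1.22 + 10^-0.62)
   = 1 / (1 + 16.596 + 0.23988) = 1/17.836 = 0.05607
[CO3²⁻] = α₂ × DIC = 0.05607 × 2.25 = 0.1262 mmol/kg
Ksp = 10^(−6.05) = 8.913×10^-7
Ω = [Ca²⁺][CO3²⁻]/Ksp = (10.4×10^-3)(1.262×10^-4) / 8.913×10^-7 = 1.47

Ω = 1.47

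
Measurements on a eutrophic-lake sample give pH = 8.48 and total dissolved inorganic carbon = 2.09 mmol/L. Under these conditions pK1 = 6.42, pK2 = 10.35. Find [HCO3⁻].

[HCO3⁻] = 2.04 mmol/L

α₁ = 1 / (1 + [H⁺]/K1 + K2/[H⁺]) = 1 / (1 + 10^-2.06 + 10^-1.87)
   = 1 / (1 + 0.0087096 + 0.013490) = 1/1.0222 = 0.9783
[HCO3⁻] = α₁ × DIC = 0.9783 × 2.09 = 2.04 mmol/L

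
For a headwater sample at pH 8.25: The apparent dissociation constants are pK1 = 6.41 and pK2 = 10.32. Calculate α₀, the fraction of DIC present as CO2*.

α₀ = 0.0141

α₀ = 1 / (1 + K1/[H⁺] + K1K2/[H⁺]²) = 1 / (1 + 10^+1.84 + 10^-0.23)
   = 1 / (1 + 69.183 + 0.58884) = 1/70.772 = 0.01413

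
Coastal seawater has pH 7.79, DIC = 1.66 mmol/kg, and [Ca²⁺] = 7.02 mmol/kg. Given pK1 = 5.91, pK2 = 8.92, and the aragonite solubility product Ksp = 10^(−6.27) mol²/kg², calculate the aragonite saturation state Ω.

Ω = 1.48

α₂ = 1 / (1 + [H⁺]/K2 + [H⁺]²/(K1K2)) = 1 / (1 + 10^+1.13 + 10^-0.75)
   = 1 / (1 + 13.490 + 0.17783) = 1/14.667 = 0.06818
[CO3²⁻] = α₂ × DIC = 0.06818 × 1.66 = 0.1132 mmol/kg
Ksp = 10^(−6.27) = 5.370×10^-7
Ω = [Ca²⁺][CO3²⁻]/Ksp = (7.02×10^-3)(1.132×10^-4) / 5.370×10^-7 = 1.48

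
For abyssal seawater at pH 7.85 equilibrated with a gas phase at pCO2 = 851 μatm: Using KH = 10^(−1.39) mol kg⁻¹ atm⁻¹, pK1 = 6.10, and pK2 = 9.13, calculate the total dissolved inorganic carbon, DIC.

DIC = 2.09 mmol/kg

[CO2*] = KH · pCO2 = 10^(−1.39) × 851×10^-6 = 3.467×10^-5 mol/kg
α₀ = 1/(1 + K1/[H⁺] + K1K2/[H⁺]²) = 1/(1 + 10^+1.75 + 10^+0.47) = 0.01662
DIC = [CO2*]/α₀ = 3.467×10^-5 / 0.01662 = 2.09 mmol/kg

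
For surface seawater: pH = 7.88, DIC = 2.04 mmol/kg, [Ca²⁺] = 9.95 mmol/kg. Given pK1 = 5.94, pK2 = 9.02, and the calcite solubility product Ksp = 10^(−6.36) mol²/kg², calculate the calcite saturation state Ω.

Ω = 3.11

α₂ = 1 / (1 + [H⁺]/K2 + [H⁺]²/(K1K2)) = 1 / (1 + 10^+1.14 + 10^-0.80)
   = 1 / (1 + 13.804 + 0.15849) = 1/14.962 = 0.06683
[CO3²⁻] = α₂ × DIC = 0.06683 × 2.04 = 0.1363 mmol/kg
Ksp = 10^(−6.36) = 4.365×10^-7
Ω = [Ca²⁺][CO3²⁻]/Ksp = (9.95×10^-3)(1.363×10^-4) / 4.365×10^-7 = 3.11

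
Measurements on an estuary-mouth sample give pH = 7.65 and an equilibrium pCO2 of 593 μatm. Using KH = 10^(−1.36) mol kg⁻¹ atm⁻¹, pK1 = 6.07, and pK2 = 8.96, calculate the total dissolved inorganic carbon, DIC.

DIC = 1.06 mmol/kg

[CO2*] = KH · pCO2 = 10^(−1.36) × 593×10^-6 = 2.589×10^-5 mol/kg
α₀ = 1/(1 + K1/[H⁺] + K1K2/[H⁺]²) = 1/(1 + 10^+1.58 + 10^+0.27) = 0.02446
DIC = [CO2*]/α₀ = 2.589×10^-5 / 0.02446 = 1.06 mmol/kg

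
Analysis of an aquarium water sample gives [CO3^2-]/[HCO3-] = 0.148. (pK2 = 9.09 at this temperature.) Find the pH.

pH = 8.26

From K2 = [H⁺][CO3^2-]/[HCO3-]:  pH = pK2 + log₁₀([CO3^2-]/[HCO3-])
log₁₀(0.148) = -0.830
pH = 9.09 + (-0.830) = 8.26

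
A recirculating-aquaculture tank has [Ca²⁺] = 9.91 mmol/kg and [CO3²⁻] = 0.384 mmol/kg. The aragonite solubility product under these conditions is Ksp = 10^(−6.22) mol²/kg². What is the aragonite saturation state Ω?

Ksp = 10^(−6.22) = 6.026×10^-7
Ω = [Ca²⁺][CO3²⁻]/Ksp = (9.91×10^-3)(0.384×10^-3) / 6.026×10^-7 = 6.32

Ω = 6.32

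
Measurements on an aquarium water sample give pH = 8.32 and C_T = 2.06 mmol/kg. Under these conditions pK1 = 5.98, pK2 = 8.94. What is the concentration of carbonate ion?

α₂ = 1 / (1 + [H⁺]/K2 + [H⁺]²/(K1K2)) = 1 / (1 + 10^+0.62 + 10^-1.72)
   = 1 / (1 + 4.1687 + 0.019055) = 1/5.1877 = 0.1928
[CO3²⁻] = α₂ × DIC = 0.1928 × 2.06 = 0.397 mmol/kg

[CO3²⁻] = 0.397 mmol/kg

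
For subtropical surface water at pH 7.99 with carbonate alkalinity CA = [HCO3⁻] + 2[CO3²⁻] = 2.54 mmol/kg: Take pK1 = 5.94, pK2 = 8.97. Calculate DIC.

CA = [HCO3⁻] + 2[CO3²⁻] = (α₁ + 2α₂)·DIC
At pH 7.99: [H⁺]/K1 = 10^-2.05 = 0.0089125, K2/[H⁺] = 10^-0.98 = 0.10471
α₁ = 1/(1 + 0.0089125 + 0.10471) = 1/1.1136 = 0.8980; α₂ = α₁·K2/[H⁺] = 0.09403
α₁ + 2α₂ = 1.0860
DIC = CA / (α₁ + 2α₂) = 2.54 / 1.0860 = 2.34 mmol/kg

DIC = 2.34 mmol/kg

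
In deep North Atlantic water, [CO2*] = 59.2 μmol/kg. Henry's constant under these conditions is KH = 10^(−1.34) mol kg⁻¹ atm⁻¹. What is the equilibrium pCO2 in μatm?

pCO2 = 1300 μatm

KH = 10^(−1.34) = 4.571×10^-2 mol kg⁻¹ atm⁻¹
pCO2 = [CO2*]/KH = 59.2×10^-6 / 4.571×10^-2 = 1.30×10^-3 atm = 1300 μatm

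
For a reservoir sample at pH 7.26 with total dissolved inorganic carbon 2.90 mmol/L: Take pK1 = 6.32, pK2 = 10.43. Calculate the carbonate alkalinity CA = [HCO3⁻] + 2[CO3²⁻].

CA = 2.60 mmol/L

CA = [HCO3⁻] + 2[CO3²⁻] = (α₁ + 2α₂)·DIC
At pH 7.26: [H⁺]/K1 = 10^-0.94 = 0.11482, K2/[H⁺] = 10^-3.17 = 0.00067608
α₁ = 1/(1 + 0.11482 + 0.00067608) = 1/1.1155 = 0.8965; α₂ = α₁·K2/[H⁺] = 0.0006061
α₁ + 2α₂ = 0.8977
CA = 0.8977 × 2.90 = 2.60 mmol/L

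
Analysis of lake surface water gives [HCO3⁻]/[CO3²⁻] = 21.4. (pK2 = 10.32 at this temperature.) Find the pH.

pH = 8.99

From K2 = [H⁺][CO3²⁻]/[HCO3⁻]:  pH = pK2 − log₁₀([HCO3⁻]/[CO3²⁻])
log₁₀(21.4) = +1.330
pH = 10.32 − (+1.330) = 8.99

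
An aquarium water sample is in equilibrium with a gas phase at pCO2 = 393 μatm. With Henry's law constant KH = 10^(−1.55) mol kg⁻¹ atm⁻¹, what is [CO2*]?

[CO2*] = 11.1 μmol/kg

KH = 10^(−1.55) = 2.818×10^-2 mol kg⁻¹ atm⁻¹
[CO2*] = KH · pCO2 = 2.818×10^-2 × 393×10^-6 atm = 1.11×10^-5 mol/kg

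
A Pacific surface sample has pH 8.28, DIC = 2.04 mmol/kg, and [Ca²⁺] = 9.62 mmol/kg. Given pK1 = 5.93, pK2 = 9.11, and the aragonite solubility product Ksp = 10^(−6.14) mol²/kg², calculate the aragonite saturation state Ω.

Ω = 3.48

α₂ = 1 / (1 + [H⁺]/K2 + [H⁺]²/(K1K2)) = 1 / (1 + 10^+0.83 + 10^-1.52)
   = 1 / (1 + 6.7608 + 0.030200) = 1/7.7910 = 0.1284
[CO3²⁻] = α₂ × DIC = 0.1284 × 2.04 = 0.2618 mmol/kg
Ksp = 10^(−6.14) = 7.244×10^-7
Ω = [Ca²⁺][CO3²⁻]/Ksp = (9.62×10^-3)(2.618×10^-4) / 7.244×10^-7 = 3.48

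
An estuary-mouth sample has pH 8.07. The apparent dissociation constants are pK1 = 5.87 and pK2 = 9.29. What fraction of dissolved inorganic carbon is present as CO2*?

α₀ = 1 / (1 + K1/[H⁺] + K1K2/[H⁺]²) = 1 / (1 + 10^+2.20 + 10^+0.98)
   = 1 / (1 + 158.49 + 9.5499) = 1/169.04 = 0.005916

α₀ = 0.00592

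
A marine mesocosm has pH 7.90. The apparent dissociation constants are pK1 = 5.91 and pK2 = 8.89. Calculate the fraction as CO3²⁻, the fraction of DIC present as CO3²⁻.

α₂ = 1 / (1 + [H⁺]/K2 + [H⁺]²/(K1K2)) = 1 / (1 + 10^+0.99 + 10^-1.00)
   = 1 / (1 + 9.7724 + 0.10000) = 1/10.872 = 0.09198

α₂ = 0.0920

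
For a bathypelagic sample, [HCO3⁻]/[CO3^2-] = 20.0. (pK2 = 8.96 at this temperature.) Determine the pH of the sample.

From K2 = [H⁺][CO3^2-]/[HCO3⁻]:  pH = pK2 − log₁₀([HCO3⁻]/[CO3^2-])
log₁₀(20.0) = +1.301
pH = 8.96 − (+1.301) = 7.66

pH = 7.66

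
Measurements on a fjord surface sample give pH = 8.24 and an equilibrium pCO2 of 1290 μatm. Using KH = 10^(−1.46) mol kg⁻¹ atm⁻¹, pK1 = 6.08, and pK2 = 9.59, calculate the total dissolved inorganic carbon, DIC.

[CO2*] = KH · pCO2 = 10^(−1.46) × 1290×10^-6 = 4.473×10^-5 mol/kg
α₀ = 1/(1 + K1/[H⁺] + K1K2/[H⁺]²) = 1/(1 + 10^+2.16 + 10^+0.81) = 0.006579
DIC = [CO2*]/α₀ = 4.473×10^-5 / 0.006579 = 6.80 mmol/kg

DIC = 6.80 mmol/kg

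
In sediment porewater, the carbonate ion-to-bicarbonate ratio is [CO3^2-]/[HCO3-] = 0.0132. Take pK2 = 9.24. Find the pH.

pH = 7.36

From K2 = [H⁺][CO3^2-]/[HCO3-]:  pH = pK2 + log₁₀([CO3^2-]/[HCO3-])
log₁₀(0.0132) = -1.879
pH = 9.24 + (-1.879) = 7.36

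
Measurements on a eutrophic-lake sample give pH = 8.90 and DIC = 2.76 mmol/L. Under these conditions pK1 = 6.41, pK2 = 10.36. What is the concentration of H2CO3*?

α₀ = 1 / (1 + K1/[H⁺] + K1K2/[H⁺]²) = 1 / (1 + 10^+2.49 + 10^+1.03)
   = 1 / (1 + 309.03 + 10.715) = 1/320.74 = 0.003118
[CO2*] = α₀ × DIC = 0.003118 × 2.76 = 0.00860 mmol/L = 8.60 μmol/L

[CO2*] = 8.60 μmol/L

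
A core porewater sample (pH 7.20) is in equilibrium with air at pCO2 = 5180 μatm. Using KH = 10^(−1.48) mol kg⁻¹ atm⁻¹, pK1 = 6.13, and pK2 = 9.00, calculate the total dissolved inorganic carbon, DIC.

DIC = 2.22 mmol/kg

[CO2*] = KH · pCO2 = 10^(−1.48) × 5180×10^-6 = 1.715×10^-4 mol/kg
α₀ = 1/(1 + K1/[H⁺] + K1K2/[H⁺]²) = 1/(1 + 10^+1.07 + 10^-0.73) = 0.07731
DIC = [CO2*]/α₀ = 1.715×10^-4 / 0.07731 = 2.22 mmol/kg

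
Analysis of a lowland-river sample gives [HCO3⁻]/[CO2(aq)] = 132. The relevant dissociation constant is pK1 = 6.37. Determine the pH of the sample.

From K1 = [H⁺][HCO3⁻]/[CO2(aq)]:  pH = pK1 + log₁₀([HCO3⁻]/[CO2(aq)])
log₁₀(132) = +2.121
pH = 6.37 + (+2.121) = 8.49

pH = 8.49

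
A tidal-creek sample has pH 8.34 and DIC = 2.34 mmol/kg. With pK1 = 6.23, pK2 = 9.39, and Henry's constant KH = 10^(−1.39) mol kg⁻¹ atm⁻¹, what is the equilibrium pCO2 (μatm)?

α₀ = 1 / (1 + K1/[H⁺] + K1K2/[H⁺]²) = 1 / (1 + 10^+2.11 + 10^+1.06)
   = 1 / (1 + 128.82 + 11.482) = 1/141.31 = 0.007077
[CO2*] = α₀ × DIC = 0.007077 × 2.34 = 0.01656 mmol/kg = 16.56 μmol/kg
pCO2 = [CO2*]/KH = 1.656×10^-5 / 4.074×10^-2 = 406 μatm

pCO2 = 406 μatm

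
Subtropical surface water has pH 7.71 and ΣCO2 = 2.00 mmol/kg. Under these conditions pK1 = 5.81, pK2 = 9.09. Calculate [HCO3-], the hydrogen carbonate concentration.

α₁ = 1 / (1 + [H⁺]/K1 + K2/[H⁺]) = 1 / (1 + 10^-1.90 + 10^-1.38)
   = 1 / (1 + 0.012589 + 0.041687) = 1/1.0543 = 0.9485
[HCO3⁻] = α₁ × DIC = 0.9485 × 2.00 = 1.90 mmol/kg

[HCO3⁻] = 1.90 mmol/kg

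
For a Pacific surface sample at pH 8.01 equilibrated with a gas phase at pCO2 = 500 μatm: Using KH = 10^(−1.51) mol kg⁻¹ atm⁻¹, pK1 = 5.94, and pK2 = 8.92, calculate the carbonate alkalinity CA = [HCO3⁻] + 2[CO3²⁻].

CA = 2.26 mmol/kg

[CO2*] = KH · pCO2 = 10^(−1.51) × 500×10^-6 = 1.545×10^-5 mol/kg
α₀ = 1/(1 + K1/[H⁺] + K1K2/[H⁺]²) = 1/(1 + 10^+2.07 + 10^+1.16) = 0.007522
DIC = [CO2*]/α₀ = 1.545×10^-5 / 0.007522 = 2.054 mmol/kg
CA = (α₁ + 2α₂)·DIC = (0.8838 + 2×0.1087) × 2.054 = 2.26 mmol/kg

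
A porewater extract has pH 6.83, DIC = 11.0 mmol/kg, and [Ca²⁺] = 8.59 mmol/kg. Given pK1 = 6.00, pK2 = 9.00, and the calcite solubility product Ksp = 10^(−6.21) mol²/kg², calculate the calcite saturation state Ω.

α₂ = 1 / (1 + [H⁺]/K2 + [H⁺]²/(K1K2)) = 1 / (1 + 10^+2.17 + 10^+1.34)
   = 1 / (1 + 147.91 + 21.878) = 1/170.79 = 0.005855
[CO3²⁻] = α₂ × DIC = 0.005855 × 11.0 = 0.06441 mmol/kg
Ksp = 10^(−6.21) = 6.166×10^-7
Ω = [Ca²⁺][CO3²⁻]/Ksp = (8.59×10^-3)(6.441×10^-5) / 6.166×10^-7 = 0.897

Ω = 0.897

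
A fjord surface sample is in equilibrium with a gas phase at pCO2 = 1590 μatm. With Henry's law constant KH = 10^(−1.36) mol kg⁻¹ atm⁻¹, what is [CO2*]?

[CO2*] = 69.4 μmol/kg

KH = 10^(−1.36) = 4.365×10^-2 mol kg⁻¹ atm⁻¹
[CO2*] = KH · pCO2 = 4.365×10^-2 × 1590×10^-6 atm = 6.94×10^-5 mol/kg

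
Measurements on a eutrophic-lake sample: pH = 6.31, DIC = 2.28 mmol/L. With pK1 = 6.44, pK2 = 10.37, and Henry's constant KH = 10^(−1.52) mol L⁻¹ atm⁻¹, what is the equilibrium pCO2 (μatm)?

α₀ = 1 / (1 + K1/[H⁺] + K1K2/[H⁺]²) = 1 / (1 + 10^-0.13 + 10^-4.19)
   = 1 / (1 + 0.74131 + 6.4565×10^-5) = 1/1.7414 = 0.5743
[CO2*] = α₀ × DIC = 0.5743 × 2.28 = 1.309 mmol/L
pCO2 = [CO2*]/KH = 1.309×10^-3 / 3.020×10^-2 = 4.34×10^4 μatm

pCO2 = 4.34×10^4 μatm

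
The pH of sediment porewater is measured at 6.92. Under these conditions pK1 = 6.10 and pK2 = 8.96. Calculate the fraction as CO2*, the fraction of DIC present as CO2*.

α₀ = 1 / (1 + K1/[H⁺] + K1K2/[H⁺]²) = 1 / (1 + 10^+0.82 + 10^-1.22)
   = 1 / (1 + 6.6069 + 0.060256) = 1/7.6672 = 0.1304

α₀ = 0.130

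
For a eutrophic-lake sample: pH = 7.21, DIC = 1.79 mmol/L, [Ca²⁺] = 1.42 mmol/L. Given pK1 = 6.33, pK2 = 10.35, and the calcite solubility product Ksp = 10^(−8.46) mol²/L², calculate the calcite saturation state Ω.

α₂ = 1 / (1 + [H⁺]/K2 + [H⁺]²/(K1K2)) = 1 / (1 + 10^+3.14 + 10^+2.26)
   = 1 / (1 + 1380.4 + 181.97) = 1/1563.4 = 0.0006397
[CO3²⁻] = α₂ × DIC = 0.0006397 × 1.79 = 0.001145 mmol/L = 1.145 μmol/L
Ksp = 10^(−8.46) = 3.467×10^-9
Ω = [Ca²⁺][CO3²⁻]/Ksp = (1.42×10^-3)(1.145×10^-6) / 3.467×10^-9 = 0.469

Ω = 0.469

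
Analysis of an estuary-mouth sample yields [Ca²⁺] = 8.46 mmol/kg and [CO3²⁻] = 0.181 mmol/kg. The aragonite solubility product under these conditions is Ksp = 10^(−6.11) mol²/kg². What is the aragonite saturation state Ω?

Ω = 1.97

Ksp = 10^(−6.11) = 7.762×10^-7
Ω = [Ca²⁺][CO3²⁻]/Ksp = (8.46×10^-3)(0.181×10^-3) / 7.762×10^-7 = 1.97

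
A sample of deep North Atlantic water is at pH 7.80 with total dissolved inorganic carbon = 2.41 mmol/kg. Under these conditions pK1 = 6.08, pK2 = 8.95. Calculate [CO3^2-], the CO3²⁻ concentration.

[CO3²⁻] = 0.157 mmol/kg

α₂ = 1 / (1 + [H⁺]/K2 + [H⁺]²/(K1K2)) = 1 / (1 + 10^+1.15 + 10^-0.57)
   = 1 / (1 + 14.125 + 0.26915) = 1/15.395 = 0.06496
[CO3²⁻] = α₂ × DIC = 0.06496 × 2.41 = 0.157 mmol/kg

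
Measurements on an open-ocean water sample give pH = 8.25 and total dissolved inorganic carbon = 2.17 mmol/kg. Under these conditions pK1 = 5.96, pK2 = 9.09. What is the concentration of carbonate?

[CO3²⁻] = 0.273 mmol/kg

α₂ = 1 / (1 + [H⁺]/K2 + [H⁺]²/(K1K2)) = 1 / (1 + 10^+0.84 + 10^-1.45)
   = 1 / (1 + 6.9183 + 0.035481) = 1/7.9538 = 0.1257
[CO3²⁻] = α₂ × DIC = 0.1257 × 2.17 = 0.273 mmol/kg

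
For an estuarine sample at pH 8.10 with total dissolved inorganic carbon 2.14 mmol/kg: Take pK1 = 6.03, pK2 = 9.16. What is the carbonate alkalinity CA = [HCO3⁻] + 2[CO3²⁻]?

CA = [HCO3⁻] + 2[CO3²⁻] = (α₁ + 2α₂)·DIC
At pH 8.10: [H⁺]/K1 = 10^-2.07 = 0.0085114, K2/[H⁺] = 10^-1.06 = 0.087096
α₁ = 1/(1 + 0.0085114 + 0.087096) = 1/1.0956 = 0.9127; α₂ = α₁·K2/[H⁺] = 0.07950
α₁ + 2α₂ = 1.0717
CA = 1.0717 × 2.14 = 2.29 mmol/kg

CA = 2.29 mmol/kg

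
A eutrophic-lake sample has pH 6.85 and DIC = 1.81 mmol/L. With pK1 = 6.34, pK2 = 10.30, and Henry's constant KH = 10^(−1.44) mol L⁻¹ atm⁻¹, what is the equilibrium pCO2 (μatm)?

pCO2 = 1.18×10^4 μatm

α₀ = 1 / (1 + K1/[H⁺] + K1K2/[H⁺]²) = 1 / (1 + 10^+0.51 + 10^-2.94)
   = 1 / (1 + 3.2359 + 0.0011482) = 1/4.2371 = 0.2360
[CO2*] = α₀ × DIC = 0.2360 × 1.81 = 0.4272 mmol/L
pCO2 = [CO2*]/KH = 4.272×10^-4 / 3.631×10^-2 = 1.18×10^4 μatm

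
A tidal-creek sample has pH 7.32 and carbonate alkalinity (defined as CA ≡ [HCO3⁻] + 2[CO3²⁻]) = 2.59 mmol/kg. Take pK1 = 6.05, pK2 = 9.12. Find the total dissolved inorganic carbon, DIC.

DIC = 2.69 mmol/kg

CA = [HCO3⁻] + 2[CO3²⁻] = (α₁ + 2α₂)·DIC
At pH 7.32: [H⁺]/K1 = 10^-1.27 = 0.053703, K2/[H⁺] = 10^-1.80 = 0.015849
α₁ = 1/(1 + 0.053703 + 0.015849) = 1/1.0696 = 0.9350; α₂ = α₁·K2/[H⁺] = 0.01482
α₁ + 2α₂ = 0.9646
DIC = CA / (α₁ + 2α₂) = 2.59 / 0.9646 = 2.69 mmol/kg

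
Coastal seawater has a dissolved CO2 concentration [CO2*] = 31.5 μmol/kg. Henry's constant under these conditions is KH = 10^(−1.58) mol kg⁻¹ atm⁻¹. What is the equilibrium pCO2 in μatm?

KH = 10^(−1.58) = 2.630×10^-2 mol kg⁻¹ atm⁻¹
pCO2 = [CO2*]/KH = 31.5×10^-6 / 2.630×10^-2 = 1.20×10^-3 atm = 1200 μatm

pCO2 = 1200 μatm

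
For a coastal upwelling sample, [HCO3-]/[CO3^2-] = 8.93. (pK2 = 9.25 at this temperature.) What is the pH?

pH = 8.30

From K2 = [H⁺][CO3^2-]/[HCO3-]:  pH = pK2 − log₁₀([HCO3-]/[CO3^2-])
log₁₀(8.93) = +0.951
pH = 9.25 − (+0.951) = 8.30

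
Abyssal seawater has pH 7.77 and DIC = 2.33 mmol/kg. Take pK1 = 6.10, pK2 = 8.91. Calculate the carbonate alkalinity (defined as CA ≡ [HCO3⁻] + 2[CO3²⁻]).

CA = [HCO3⁻] + 2[CO3²⁻] = (α₁ + 2α₂)·DIC
At pH 7.77: [H⁺]/K1 = 10^-1.67 = 0.021380, K2/[H⁺] = 10^-1.14 = 0.072444
α₁ = 1/(1 + 0.021380 + 0.072444) = 1/1.0938 = 0.9142; α₂ = α₁·K2/[H⁺] = 0.06623
α₁ + 2α₂ = 1.0467
CA = 1.0467 × 2.33 = 2.44 mmol/kg

CA = 2.44 mmol/kg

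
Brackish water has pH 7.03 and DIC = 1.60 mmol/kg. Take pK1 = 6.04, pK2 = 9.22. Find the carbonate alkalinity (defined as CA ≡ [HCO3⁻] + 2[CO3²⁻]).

CA = [HCO3⁻] + 2[CO3²⁻] = (α₁ + 2α₂)·DIC
At pH 7.03: [H⁺]/K1 = 10^-0.99 = 0.10233, K2/[H⁺] = 10^-2.19 = 0.0064565
α₁ = 1/(1 + 0.10233 + 0.0064565) = 1/1.1088 = 0.9019; α₂ = α₁·K2/[H⁺] = 0.005823
α₁ + 2α₂ = 0.9135
CA = 0.9135 × 1.60 = 1.46 mmol/kg

CA = 1.46 mmol/kg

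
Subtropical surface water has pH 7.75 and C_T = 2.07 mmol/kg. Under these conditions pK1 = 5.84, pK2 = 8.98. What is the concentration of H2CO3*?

[CO2*] = 0.0238 mmol/kg

α₀ = 1 / (1 + K1/[H⁺] + K1K2/[H⁺]²) = 1 / (1 + 10^+1.91 + 10^+0.68)
   = 1 / (1 + 81.283 + 4.7863) = 1/87.069 = 0.01149
[CO2*] = α₀ × DIC = 0.01149 × 2.07 = 0.0238 mmol/kg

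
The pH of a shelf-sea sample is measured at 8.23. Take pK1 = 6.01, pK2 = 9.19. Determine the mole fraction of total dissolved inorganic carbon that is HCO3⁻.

α₁ = 1 / (1 + [H⁺]/K1 + K2/[H⁺]) = 1 / (1 + 10^-2.22 + 10^-0.96)
   = 1 / (1 + 0.0060256 + 0.10965) = 1/1.1157 = 0.8963

α₁ = 0.896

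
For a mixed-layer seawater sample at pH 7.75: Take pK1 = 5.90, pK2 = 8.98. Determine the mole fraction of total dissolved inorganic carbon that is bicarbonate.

α₁ = 1 / (1 + [H⁺]/K1 + K2/[H⁺]) = 1 / (1 + 10^-1.85 + 10^-1.23)
   = 1 / (1 + 0.014125 + 0.058884) = 1/1.0730 = 0.9320

α₁ = 0.932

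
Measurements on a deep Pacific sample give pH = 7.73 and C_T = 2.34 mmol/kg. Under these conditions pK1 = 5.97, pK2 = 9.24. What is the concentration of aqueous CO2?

α₀ = 1 / (1 + K1/[H⁺] + K1K2/[H⁺]²) = 1 / (1 + 10^+1.76 + 10^+0.25)
   = 1 / (1 + 57.544 + 1.7783) = 1/60.322 = 0.01658
[CO2*] = α₀ × DIC = 0.01658 × 2.34 = 0.0388 mmol/kg

[CO2*] = 0.0388 mmol/kg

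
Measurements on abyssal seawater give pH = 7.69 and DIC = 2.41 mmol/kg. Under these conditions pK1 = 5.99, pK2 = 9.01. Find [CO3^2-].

[CO3²⁻] = 0.108 mmol/kg

α₂ = 1 / (1 + [H⁺]/K2 + [H⁺]²/(K1K2)) = 1 / (1 + 10^+1.32 + 10^-0.38)
   = 1 / (1 + 20.893 + 0.41687) = 1/22.310 = 0.04482
[CO3²⁻] = α₂ × DIC = 0.04482 × 2.41 = 0.108 mmol/kg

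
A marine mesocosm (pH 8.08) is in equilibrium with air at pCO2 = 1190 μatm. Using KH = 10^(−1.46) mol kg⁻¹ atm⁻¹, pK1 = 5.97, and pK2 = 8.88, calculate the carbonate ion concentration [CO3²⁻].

[CO3²⁻] = 0.842 mmol/kg

[CO2*] = KH · pCO2 = 10^(−1.46) × 1190×10^-6 = 4.126×10^-5 mol/kg
α₀ = 1/(1 + K1/[H⁺] + K1K2/[H⁺]²) = 1/(1 + 10^+2.11 + 10^+1.31) = 0.006656
DIC = [CO2*]/α₀ = 4.126×10^-5 / 0.006656 = 6.199 mmol/kg
[CO3²⁻] = α₂·DIC; α₂ = 0.1359, so [CO3²⁻] = 0.1359 × 6.199 = 0.842 mmol/kg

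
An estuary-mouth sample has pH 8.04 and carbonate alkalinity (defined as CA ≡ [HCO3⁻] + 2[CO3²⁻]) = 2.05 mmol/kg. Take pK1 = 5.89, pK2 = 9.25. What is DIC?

CA = [HCO3⁻] + 2[CO3²⁻] = (α₁ + 2α₂)·DIC
At pH 8.04: [H⁺]/K1 = 10^-2.15 = 0.0070795, K2/[H⁺] = 10^-1.21 = 0.061660
α₁ = 1/(1 + 0.0070795 + 0.061660) = 1/1.0687 = 0.9357; α₂ = α₁·K2/[H⁺] = 0.05769
α₁ + 2α₂ = 1.0511
DIC = CA / (α₁ + 2α₂) = 2.05 / 1.0511 = 1.95 mmol/kg

DIC = 1.95 mmol/kg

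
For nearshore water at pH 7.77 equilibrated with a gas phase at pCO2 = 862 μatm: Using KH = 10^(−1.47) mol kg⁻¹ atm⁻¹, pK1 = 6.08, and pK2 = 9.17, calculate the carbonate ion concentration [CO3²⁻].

[CO2*] = KH · pCO2 = 10^(−1.47) × 862×10^-6 = 2.921×10^-5 mol/kg
α₀ = 1/(1 + K1/[H⁺] + K1K2/[H⁺]²) = 1/(1 + 10^+1.69 + 10^+0.29) = 0.01926
DIC = [CO2*]/α₀ = 2.921×10^-5 / 0.01926 = 1.517 mmol/kg
[CO3²⁻] = α₂·DIC; α₂ = 0.03755, so [CO3²⁻] = 0.03755 × 1.517 = 0.0570 mmol/kg

[CO3²⁻] = 0.0570 mmol/kg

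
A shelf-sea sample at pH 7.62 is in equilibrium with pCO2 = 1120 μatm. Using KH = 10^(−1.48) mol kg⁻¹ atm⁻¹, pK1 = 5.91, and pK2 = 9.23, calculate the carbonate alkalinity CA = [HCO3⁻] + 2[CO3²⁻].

CA = 2.00 mmol/kg

[CO2*] = KH · pCO2 = 10^(−1.48) × 1120×10^-6 = 3.709×10^-5 mol/kg
α₀ = 1/(1 + K1/[H⁺] + K1K2/[H⁺]²) = 1/(1 + 10^+1.71 + 10^+0.10) = 0.01868
DIC = [CO2*]/α₀ = 3.709×10^-5 / 0.01868 = 1.986 mmol/kg
CA = (α₁ + 2α₂)·DIC = (0.9578 + 2×0.02351) × 1.986 = 2.00 mmol/kg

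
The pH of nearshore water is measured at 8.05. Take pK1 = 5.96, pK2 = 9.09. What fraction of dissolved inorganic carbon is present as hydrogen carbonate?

α₁ = 1 / (1 + [H⁺]/K1 + K2/[H⁺]) = 1 / (1 + 10^-2.09 + 10^-1.04)
   = 1 / (1 + 0.0081283 + 0.091201) = 1/1.0993 = 0.9096

α₁ = 0.910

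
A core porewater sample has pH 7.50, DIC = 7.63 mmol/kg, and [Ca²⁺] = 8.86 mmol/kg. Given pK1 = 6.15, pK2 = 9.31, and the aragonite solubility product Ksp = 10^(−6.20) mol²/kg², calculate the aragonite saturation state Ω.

α₂ = 1 / (1 + [H⁺]/K2 + [H⁺]²/(K1K2)) = 1 / (1 + 10^+1.81 + 10^+0.46)
   = 1 / (1 + 64.565 + 2.8840) = 1/68.449 = 0.01461
[CO3²⁻] = α₂ × DIC = 0.01461 × 7.63 = 0.1115 mmol/kg
Ksp = 10^(−6.20) = 6.310×10^-7
Ω = [Ca²⁺][CO3²⁻]/Ksp = (8.86×10^-3)(1.115×10^-4) / 6.310×10^-7 = 1.57

Ω = 1.57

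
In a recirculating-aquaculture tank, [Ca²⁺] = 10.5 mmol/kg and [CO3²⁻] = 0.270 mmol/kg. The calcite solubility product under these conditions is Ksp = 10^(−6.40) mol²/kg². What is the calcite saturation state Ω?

Ω = 7.12

Ksp = 10^(−6.40) = 3.981×10^-7
Ω = [Ca²⁺][CO3²⁻]/Ksp = (10.5×10^-3)(0.270×10^-3) / 3.981×10^-7 = 7.12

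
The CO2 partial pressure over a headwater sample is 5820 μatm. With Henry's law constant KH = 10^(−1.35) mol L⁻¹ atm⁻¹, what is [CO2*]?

KH = 10^(−1.35) = 4.467×10^-2 mol L⁻¹ atm⁻¹
[CO2*] = KH · pCO2 = 4.467×10^-2 × 5820×10^-6 atm = 2.60×10^-4 mol/L

[CO2*] = 260 μmol/L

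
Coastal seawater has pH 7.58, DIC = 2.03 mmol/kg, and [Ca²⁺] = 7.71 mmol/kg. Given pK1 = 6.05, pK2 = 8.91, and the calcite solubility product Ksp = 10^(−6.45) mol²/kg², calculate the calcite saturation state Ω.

Ω = 1.92

α₂ = 1 / (1 + [H⁺]/K2 + [H⁺]²/(K1K2)) = 1 / (1 + 10^+1.33 + 10^-0.20)
   = 1 / (1 + 21.380 + 0.63096) = 1/23.011 = 0.04346
[CO3²⁻] = α₂ × DIC = 0.04346 × 2.03 = 0.08822 mmol/kg
Ksp = 10^(−6.45) = 3.548×10^-7
Ω = [Ca²⁺][CO3²⁻]/Ksp = (7.71×10^-3)(8.822×10^-5) / 3.548×10^-7 = 1.92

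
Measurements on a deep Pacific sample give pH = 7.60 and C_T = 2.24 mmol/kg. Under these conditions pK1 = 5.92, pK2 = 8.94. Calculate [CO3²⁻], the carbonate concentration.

[CO3²⁻] = 0.0960 mmol/kg

α₂ = 1 / (1 + [H⁺]/K2 + [H⁺]²/(K1K2)) = 1 / (1 + 10^+1.34 + 10^-0.34)
   = 1 / (1 + 21.878 + 0.45709) = 1/23.335 = 0.04285
[CO3²⁻] = α₂ × DIC = 0.04285 × 2.24 = 0.0960 mmol/kg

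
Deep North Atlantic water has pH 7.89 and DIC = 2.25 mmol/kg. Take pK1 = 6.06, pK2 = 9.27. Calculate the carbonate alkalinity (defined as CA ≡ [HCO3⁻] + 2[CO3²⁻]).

CA = [HCO3⁻] + 2[CO3²⁻] = (α₁ + 2α₂)·DIC
At pH 7.89: [H⁺]/K1 = 10^-1.83 = 0.014791, K2/[H⁺] = 10^-1.38 = 0.041687
α₁ = 1/(1 + 0.014791 + 0.041687) = 1/1.0565 = 0.9465; α₂ = α₁·K2/[H⁺] = 0.03946
α₁ + 2α₂ = 1.0255
CA = 1.0255 × 2.25 = 2.31 mmol/kg

CA = 2.31 mmol/kg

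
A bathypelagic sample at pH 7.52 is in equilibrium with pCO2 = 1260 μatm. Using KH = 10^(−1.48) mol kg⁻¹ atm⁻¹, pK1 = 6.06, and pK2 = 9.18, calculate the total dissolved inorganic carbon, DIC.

DIC = 1.27 mmol/kg

[CO2*] = KH · pCO2 = 10^(−1.48) × 1260×10^-6 = 4.172×10^-5 mol/kg
α₀ = 1/(1 + K1/[H⁺] + K1K2/[H⁺]²) = 1/(1 + 10^+1.46 + 10^-0.20) = 0.03282
DIC = [CO2*]/α₀ = 4.172×10^-5 / 0.03282 = 1.27 mmol/kg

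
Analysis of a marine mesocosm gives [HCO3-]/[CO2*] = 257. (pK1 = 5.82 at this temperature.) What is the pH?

pH = 8.23

From K1 = [H⁺][HCO3-]/[CO2*]:  pH = pK1 + log₁₀([HCO3-]/[CO2*])
log₁₀(257) = +2.410
pH = 5.82 + (+2.410) = 8.23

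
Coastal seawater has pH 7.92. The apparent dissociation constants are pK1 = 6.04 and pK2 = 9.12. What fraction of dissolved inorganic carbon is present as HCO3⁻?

α₁ = 1 / (1 + [H⁺]/K1 + K2/[H⁺]) = 1 / (1 + 10^-1.88 + 10^-1.20)
   = 1 / (1 + 0.013183 + 0.063096) = 1/1.0763 = 0.9291

α₁ = 0.929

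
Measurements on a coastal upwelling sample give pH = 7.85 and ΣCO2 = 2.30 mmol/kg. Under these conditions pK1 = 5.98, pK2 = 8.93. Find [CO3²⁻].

[CO3²⁻] = 0.174 mmol/kg

α₂ = 1 / (1 + [H⁺]/K2 + [H⁺]²/(K1K2)) = 1 / (1 + 10^+1.08 + 10^-0.79)
   = 1 / (1 + 12.023 + 0.16218) = 1/13.185 = 0.07584
[CO3²⁻] = α₂ × DIC = 0.07584 × 2.30 = 0.174 mmol/kg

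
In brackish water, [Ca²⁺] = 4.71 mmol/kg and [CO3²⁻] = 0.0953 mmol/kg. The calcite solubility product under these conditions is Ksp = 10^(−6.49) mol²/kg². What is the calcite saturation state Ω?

Ω = 1.39

Ksp = 10^(−6.49) = 3.236×10^-7
Ω = [Ca²⁺][CO3²⁻]/Ksp = (4.71×10^-3)(0.0953×10^-3) / 3.236×10^-7 = 1.39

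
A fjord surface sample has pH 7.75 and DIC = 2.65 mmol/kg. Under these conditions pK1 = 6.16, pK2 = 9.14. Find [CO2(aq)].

α₀ = 1 / (1 + K1/[H⁺] + K1K2/[H⁺]²) = 1 / (1 + 10^+1.59 + 10^+0.20)
   = 1 / (1 + 38.905 + 1.5849) = 1/41.489 = 0.02410
[CO2*] = α₀ × DIC = 0.02410 × 2.65 = 0.0639 mmol/kg

[CO2*] = 0.0639 mmol/kg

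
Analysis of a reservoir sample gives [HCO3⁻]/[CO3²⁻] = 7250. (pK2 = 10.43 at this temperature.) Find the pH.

pH = 6.57

From K2 = [H⁺][CO3²⁻]/[HCO3⁻]:  pH = pK2 − log₁₀([HCO3⁻]/[CO3²⁻])
log₁₀(7250) = +3.860
pH = 10.43 − (+3.860) = 6.57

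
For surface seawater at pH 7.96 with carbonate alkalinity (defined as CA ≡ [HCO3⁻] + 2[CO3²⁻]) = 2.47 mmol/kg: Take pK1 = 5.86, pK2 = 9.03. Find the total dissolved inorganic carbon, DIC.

DIC = 2.31 mmol/kg

CA = [HCO3⁻] + 2[CO3²⁻] = (α₁ + 2α₂)·DIC
At pH 7.96: [H⁺]/K1 = 10^-2.10 = 0.0079433, K2/[H⁺] = 10^-1.07 = 0.085114
α₁ = 1/(1 + 0.0079433 + 0.085114) = 1/1.0931 = 0.9149; α₂ = α₁·K2/[H⁺] = 0.07787
α₁ + 2α₂ = 1.0706
DIC = CA / (α₁ + 2α₂) = 2.47 / 1.0706 = 2.31 mmol/kg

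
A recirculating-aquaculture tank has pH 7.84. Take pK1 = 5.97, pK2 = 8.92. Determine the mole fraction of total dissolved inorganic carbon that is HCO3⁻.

α₁ = 0.912

α₁ = 1 / (1 + [H⁺]/K1 + K2/[H⁺]) = 1 / (1 + 10^-1.87 + 10^-1.08)
   = 1 / (1 + 0.013490 + 0.083176) = 1/1.0967 = 0.9119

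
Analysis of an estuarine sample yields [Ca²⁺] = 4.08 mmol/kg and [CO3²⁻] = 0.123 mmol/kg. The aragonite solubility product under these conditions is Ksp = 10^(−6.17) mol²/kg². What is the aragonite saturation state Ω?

Ω = 0.742

Ksp = 10^(−6.17) = 6.761×10^-7
Ω = [Ca²⁺][CO3²⁻]/Ksp = (4.08×10^-3)(0.123×10^-3) / 6.761×10^-7 = 0.742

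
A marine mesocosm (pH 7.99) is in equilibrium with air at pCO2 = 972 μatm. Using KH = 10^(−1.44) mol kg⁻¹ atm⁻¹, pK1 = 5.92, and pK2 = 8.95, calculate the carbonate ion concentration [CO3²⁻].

[CO2*] = KH · pCO2 = 10^(−1.44) × 972×10^-6 = 3.529×10^-5 mol/kg
α₀ = 1/(1 + K1/[H⁺] + K1K2/[H⁺]²) = 1/(1 + 10^+2.07 + 10^+1.11) = 0.007612
DIC = [CO2*]/α₀ = 3.529×10^-5 / 0.007612 = 4.636 mmol/kg
[CO3²⁻] = α₂·DIC; α₂ = 0.09806, so [CO3²⁻] = 0.09806 × 4.636 = 0.455 mmol/kg

[CO3²⁻] = 0.455 mmol/kg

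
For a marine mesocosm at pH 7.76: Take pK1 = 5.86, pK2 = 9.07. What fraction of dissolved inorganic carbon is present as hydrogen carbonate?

α₁ = 1 / (1 + [H⁺]/K1 + K2/[H⁺]) = 1 / (1 + 10^-1.90 + 10^-1.31)
   = 1 / (1 + 0.012589 + 0.048978) = 1/1.0616 = 0.9420

α₁ = 0.942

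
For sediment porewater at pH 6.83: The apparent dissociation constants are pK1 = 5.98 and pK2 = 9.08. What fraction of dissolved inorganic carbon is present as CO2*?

α₀ = 1 / (1 + K1/[H⁺] + K1K2/[H⁺]²) = 1 / (1 + 10^+0.85 + 10^-1.40)
   = 1 / (1 + 7.0795 + 0.039811) = 1/8.1193 = 0.1232

α₀ = 0.123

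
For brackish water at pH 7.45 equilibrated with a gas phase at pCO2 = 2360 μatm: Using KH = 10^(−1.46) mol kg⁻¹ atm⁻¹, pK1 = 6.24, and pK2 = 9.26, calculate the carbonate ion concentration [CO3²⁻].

[CO2*] = KH · pCO2 = 10^(−1.46) × 2360×10^-6 = 8.183×10^-5 mol/kg
α₀ = 1/(1 + K1/[H⁺] + K1K2/[H⁺]²) = 1/(1 + 10^+1.21 + 10^-0.60) = 0.05724
DIC = [CO2*]/α₀ = 8.183×10^-5 / 0.05724 = 1.430 mmol/kg
[CO3²⁻] = α₂·DIC; α₂ = 0.01438, so [CO3²⁻] = 0.01438 × 1.430 = 0.0206 mmol/kg

[CO3²⁻] = 0.0206 mmol/kg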